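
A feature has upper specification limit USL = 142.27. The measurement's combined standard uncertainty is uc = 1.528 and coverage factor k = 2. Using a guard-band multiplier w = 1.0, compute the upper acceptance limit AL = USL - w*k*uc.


U = k * uc = 2 * 1.528 = 3.056
guard band g = w * U = 1.0 * 3.056 = 3.056
AL = USL - g = 142.27 - 3.056
AL = 139.2140

139.2140


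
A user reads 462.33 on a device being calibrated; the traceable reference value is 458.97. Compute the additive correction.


Correction = standard - reading
= 458.97 - 462.33
= -3.3600

-3.3600


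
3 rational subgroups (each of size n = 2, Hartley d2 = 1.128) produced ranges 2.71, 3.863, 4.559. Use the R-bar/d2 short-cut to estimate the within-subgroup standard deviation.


R_bar = (2.71 + 3.863 + 4.559) / 3
R_bar = 11.132 / 3 = 3.7106667
sigma_hat = R_bar / d2 = 3.7106667 / 1.128 = 3.2896

3.2896


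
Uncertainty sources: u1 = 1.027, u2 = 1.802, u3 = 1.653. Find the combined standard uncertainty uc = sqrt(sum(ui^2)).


uc = sqrt(1.027^2 + 1.802^2 + 1.653^2)
uc = sqrt(7.034342)
uc = 2.6522

2.6522


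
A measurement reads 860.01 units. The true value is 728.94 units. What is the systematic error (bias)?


Systematic error = measured - true
= 860.01 - 728.94
= 131.0700

131.0700


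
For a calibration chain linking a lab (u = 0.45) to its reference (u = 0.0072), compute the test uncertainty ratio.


TUR = u_lab / u_ref
= 0.45 / 0.0072
= 62.5000

62.5000


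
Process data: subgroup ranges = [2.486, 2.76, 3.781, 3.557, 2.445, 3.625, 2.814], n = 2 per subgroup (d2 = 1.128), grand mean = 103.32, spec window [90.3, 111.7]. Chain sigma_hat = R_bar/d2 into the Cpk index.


R_bar = (2.486 + 2.76 + 3.781 + 3.557 + 2.445 + 3.625 + 2.814) / 7 = 3.0668571
sigma = R_bar / d2 = 3.0668571 / 1.128 = 2.7188449
Cp = (USL - LSL)/(6*sigma) = (111.7 - 90.3)/(6*2.7188449) = 1.3118
Cpu = (111.7 - 103.32)/(3*2.7188449) = 1.0274
Cpl = (103.32 - 90.3)/(3*2.7188449) = 1.5963
Cpk = min(Cpu, Cpl) = 1.0274

1.0274


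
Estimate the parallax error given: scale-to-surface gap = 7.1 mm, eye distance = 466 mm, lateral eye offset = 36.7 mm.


error = h * offset / d
= 7.1 * 36.7 / 466
= 0.5592

0.5592


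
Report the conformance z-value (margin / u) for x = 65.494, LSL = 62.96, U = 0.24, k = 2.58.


u = U / k = 0.24 / 2.58 = 0.093023256
margin = |LSL - x| = |62.96 - 65.494| = 2.534
z = margin / u = 2.534 / 0.093023256
z = 27.2405

27.2405


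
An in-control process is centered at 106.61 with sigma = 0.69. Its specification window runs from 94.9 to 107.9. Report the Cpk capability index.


Cpu = (USL - mean) / (3*sigma) = (107.9 - 106.61) / (3*0.69) = 0.6232
Cpl = (mean - LSL) / (3*sigma) = (106.61 - 94.9) / (3*0.69) = 5.6570
Cpk = min(Cpu, Cpl) = 0.6232

0.6232


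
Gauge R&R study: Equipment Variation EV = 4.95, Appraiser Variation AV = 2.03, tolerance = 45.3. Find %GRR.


GRR = sqrt(EV^2 + AV^2) = sqrt(4.95^2 + 2.03^2) = 5.3500841
%GRR = GRR / tol * 100 = 5.3500841 / 45.3 * 100
%GRR = 11.8103

11.8103


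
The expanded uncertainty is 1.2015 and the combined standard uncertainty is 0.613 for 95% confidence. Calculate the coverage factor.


k = U / uc
k = 1.2015 / 0.613
k = 1.96

1.96


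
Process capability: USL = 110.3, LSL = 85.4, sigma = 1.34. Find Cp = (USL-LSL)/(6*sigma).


Cp = (USL - LSL) / (6 * sigma)
= (110.3 - 85.4) / (6 * 1.34)
= 24.9000 / 8.0400
= 3.0970

3.0970


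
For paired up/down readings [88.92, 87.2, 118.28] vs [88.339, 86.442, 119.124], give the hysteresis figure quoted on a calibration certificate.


|88.92 - 88.339| = 0.5810
|87.2 - 86.442| = 0.7580
|118.28 - 119.124| = 0.8440
hysteresis = max(diffs) = 0.8440

0.8440


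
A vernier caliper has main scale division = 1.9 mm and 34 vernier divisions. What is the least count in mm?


LC = MSD / n_div
= 1.9 / 34
= 0.0559

0.0559


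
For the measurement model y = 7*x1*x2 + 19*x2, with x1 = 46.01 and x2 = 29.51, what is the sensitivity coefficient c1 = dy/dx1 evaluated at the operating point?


y = 7*x1*x2 + 19*x2
dy/dx1 = 7*x2
Evaluate at x2 = 29.51: c1 = 7 * 29.51
c1 = 206.5700

206.5700


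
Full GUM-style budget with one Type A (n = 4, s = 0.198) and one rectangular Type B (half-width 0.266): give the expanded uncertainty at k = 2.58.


u_A = s / sqrt(n) = 0.198 / sqrt(4) = 0.099
u_B = half_width / sqrt(3) = 0.266 / sqrt(3) = 0.15357517
uc = sqrt(u_A^2 + u_B^2) = sqrt(0.099^2 + 0.15357517^2) = 0.18271927
U = k * uc = 2.58 * 0.18271927
U = 0.4714

0.4714


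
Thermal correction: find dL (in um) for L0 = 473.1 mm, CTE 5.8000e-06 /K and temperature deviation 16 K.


dL = L * alpha * dT
= 473.1 * 5.8000e-06 * 16
= 0.0439037 mm
dL_um = 0.0439037 * 1000 = 43.9037 um

43.9037


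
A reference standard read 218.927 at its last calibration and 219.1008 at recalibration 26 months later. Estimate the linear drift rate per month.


rate = (v2 - v1) / months
= (219.1008 - 218.927) / 26
= 0.1738 / 26
= 0.0067

0.0067


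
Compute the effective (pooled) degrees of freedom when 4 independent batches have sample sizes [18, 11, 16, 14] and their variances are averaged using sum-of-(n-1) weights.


nu = sum_i (n_i - 1)
nu = ((18 - 1) + (11 - 1) + (16 - 1) + (14 - 1))
nu = 17 + 10 + 15 + 13
nu = 55

55


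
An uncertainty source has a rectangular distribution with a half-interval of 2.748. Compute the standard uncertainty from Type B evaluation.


u_B = half_width / sqrt(3)
u_B = 2.748 / 1.7320508
u_B = 1.5866

1.5866


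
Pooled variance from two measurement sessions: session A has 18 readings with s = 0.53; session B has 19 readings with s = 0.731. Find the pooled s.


s_p = sqrt(((n1-1)*s1^2 + (n2-1)*s2^2) / (n1+n2-2))
numerator = (18-1)*0.53^2 + (19-1)*0.731^2 = 4.7753 + 9.618498 = 14.393798
denominator = 18 + 19 - 2 = 35
s_p^2 = 14.393798 / 35 = 0.41125137
s_p = sqrt(0.41125137) = 0.6413

0.6413


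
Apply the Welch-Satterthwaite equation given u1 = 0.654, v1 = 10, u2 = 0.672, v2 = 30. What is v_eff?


uc = sqrt(u1^2 + u2^2) = sqrt(0.654^2 + 0.672^2) = 0.93770998
v_eff = uc^4 / (u1^4/v1 + u2^4/v2)
= 0.93770998^4 / (0.654^4/10 + 0.672^4/30)
= 0.7731685 / 0.025091701
v_eff = 30.8137

30.8137


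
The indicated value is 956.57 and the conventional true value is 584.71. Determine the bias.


Systematic error = measured - true
= 956.57 - 584.71
= 371.8600

371.8600


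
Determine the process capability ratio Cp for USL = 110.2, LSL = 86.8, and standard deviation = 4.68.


Cp = (USL - LSL) / (6 * sigma)
= (110.2 - 86.8) / (6 * 4.68)
= 23.4000 / 28.0800
= 0.8333

0.8333


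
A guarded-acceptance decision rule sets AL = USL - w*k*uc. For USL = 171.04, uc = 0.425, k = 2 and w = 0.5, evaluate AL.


U = k * uc = 2 * 0.425 = 0.85
guard band g = w * U = 0.5 * 0.85 = 0.425
AL = USL - g = 171.04 - 0.425
AL = 170.6150

170.6150


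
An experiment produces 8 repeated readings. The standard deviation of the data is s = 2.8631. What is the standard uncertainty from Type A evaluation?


u_A = s / sqrt(n)
u_A = 2.8631 / sqrt(8)
u_A = 2.8631 / 2.8284271
u_A = 1.0123

1.0123


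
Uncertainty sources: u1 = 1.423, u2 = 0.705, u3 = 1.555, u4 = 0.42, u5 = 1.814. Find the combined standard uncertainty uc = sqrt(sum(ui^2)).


uc = sqrt(1.423^2 + 0.705^2 + 1.555^2 + 0.42^2 + 1.814^2)
uc = sqrt(8.406975)
uc = 2.8995

2.8995


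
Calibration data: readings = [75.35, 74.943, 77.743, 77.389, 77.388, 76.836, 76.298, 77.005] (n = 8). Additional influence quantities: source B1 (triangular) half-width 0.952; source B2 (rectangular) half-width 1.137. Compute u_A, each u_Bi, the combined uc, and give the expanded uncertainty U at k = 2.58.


mean = (75.35 + 74.943 + 77.743 + 77.389 + 77.388 + 76.836 + 76.298 + 77.005) / 8 = 76.619
s = sqrt(sum((x - mean)^2)/(n-1)) = 1.0117947
u_A = s / sqrt(n) = 1.0117947 / sqrt(8) = 0.35772345
u_B1 = 0.952 / sqrt(6) = 0.38865237
u_B2 = 1.137 / sqrt(3) = 0.65644726
uc = sqrt(0.35772345^2 + 0.38865237^2 + 0.65644726^2) = 0.84257922
U = k * uc = 2.58 * 0.84257922
U = 2.1739

2.1739


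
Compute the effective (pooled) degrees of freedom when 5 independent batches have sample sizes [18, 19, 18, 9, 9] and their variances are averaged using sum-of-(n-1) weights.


nu = sum_i (n_i - 1)
nu = ((18 - 1) + (19 - 1) + (18 - 1) + (9 - 1) + (9 - 1))
nu = 17 + 18 + 17 + 8 + 8
nu = 68

68


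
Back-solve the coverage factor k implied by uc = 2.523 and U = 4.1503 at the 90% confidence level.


k = U / uc
k = 4.1503 / 2.523
k = 1.645

1.645


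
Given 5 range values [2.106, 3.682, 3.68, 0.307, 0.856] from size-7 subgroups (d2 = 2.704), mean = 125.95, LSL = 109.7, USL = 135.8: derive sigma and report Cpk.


R_bar = (2.106 + 3.682 + 3.68 + 0.307 + 0.856) / 5 = 2.1262
sigma = R_bar / d2 = 2.1262 / 2.704 = 0.78631657
Cp = (USL - LSL)/(6*sigma) = (135.8 - 109.7)/(6*0.78631657) = 5.5321
Cpu = (135.8 - 125.95)/(3*0.78631657) = 4.1756
Cpl = (125.95 - 109.7)/(3*0.78631657) = 6.8887
Cpk = min(Cpu, Cpl) = 4.1756

4.1756


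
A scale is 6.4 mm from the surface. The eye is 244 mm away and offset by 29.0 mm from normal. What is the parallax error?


error = h * offset / d
= 6.4 * 29.0 / 244
= 0.7607

0.7607


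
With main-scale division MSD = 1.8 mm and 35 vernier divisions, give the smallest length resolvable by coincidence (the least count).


LC = MSD / n_div
= 1.8 / 35
= 0.0514

0.0514


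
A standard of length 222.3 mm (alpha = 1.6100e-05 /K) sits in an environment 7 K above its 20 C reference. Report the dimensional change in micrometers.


dL = L * alpha * dT
= 222.3 * 1.6100e-05 * 7
= 0.0250532 mm
dL_um = 0.0250532 * 1000 = 25.0532 um

25.0532


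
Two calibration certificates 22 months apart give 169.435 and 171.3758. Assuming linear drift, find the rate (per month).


rate = (v2 - v1) / months
= (171.3758 - 169.435) / 22
= 1.9408 / 22
= 0.0882

0.0882


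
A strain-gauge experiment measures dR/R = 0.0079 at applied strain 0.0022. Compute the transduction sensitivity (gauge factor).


GF = (dR/R) / epsilon
= 0.0079 / 0.0022
= 3.5909

3.5909


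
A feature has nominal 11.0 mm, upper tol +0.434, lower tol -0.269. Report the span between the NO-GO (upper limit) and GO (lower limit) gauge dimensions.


GO = nominal - lower_tol (smallest hole = maximum material condition)
GO = 11.0 - 0.269 = 10.731
NO-GO = nominal + upper_tol (largest hole = least material condition)
NO-GO = 11.0 + 0.434 = 11.434
spread = NO-GO - GO = 11.434 - 10.731 = 0.7030

0.7030


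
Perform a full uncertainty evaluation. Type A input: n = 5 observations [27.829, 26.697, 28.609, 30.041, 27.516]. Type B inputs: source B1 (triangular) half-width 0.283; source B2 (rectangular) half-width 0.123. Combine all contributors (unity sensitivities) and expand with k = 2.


mean = (27.829 + 26.697 + 28.609 + 30.041 + 27.516) / 5 = 28.1384
s = sqrt(sum((x - mean)^2)/(n-1)) = 1.2651181
u_A = s / sqrt(n) = 1.2651181 / sqrt(5) = 0.56577801
u_B1 = 0.283 / sqrt(6) = 0.11553427
u_B2 = 0.123 / sqrt(3) = 0.071014083
uc = sqrt(0.56577801^2 + 0.11553427^2 + 0.071014083^2) = 0.58180403
U = k * uc = 2 * 0.58180403
U = 1.1636

1.1636


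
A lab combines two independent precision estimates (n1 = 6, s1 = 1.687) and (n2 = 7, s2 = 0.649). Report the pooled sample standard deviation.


s_p = sqrt(((n1-1)*s1^2 + (n2-1)*s2^2) / (n1+n2-2))
numerator = (6-1)*1.687^2 + (7-1)*0.649^2 = 14.229845 + 2.527206 = 16.757051
denominator = 6 + 7 - 2 = 11
s_p^2 = 16.757051 / 11 = 1.5233683
s_p = sqrt(1.5233683) = 1.2342

1.2342


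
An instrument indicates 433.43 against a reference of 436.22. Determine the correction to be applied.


Correction = standard - reading
= 436.22 - 433.43
= 2.7900

2.7900


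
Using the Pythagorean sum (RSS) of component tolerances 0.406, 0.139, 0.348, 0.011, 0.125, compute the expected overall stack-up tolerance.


RSS = sqrt(0.406^2 + 0.139^2 + 0.348^2 + 0.011^2 + 0.125^2)
= sqrt(0.321007)
= 0.5666

0.5666


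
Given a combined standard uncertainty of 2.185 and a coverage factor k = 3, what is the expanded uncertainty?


U = k * uc
U = 3 * 2.185
U = 6.5550

6.5550


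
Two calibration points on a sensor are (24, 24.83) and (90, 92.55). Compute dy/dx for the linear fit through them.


slope = (y2 - y1) / (x2 - x1)
= (92.55 - 24.83) / (90 - 24)
= 67.7200 / 66
= 1.0261

1.0261


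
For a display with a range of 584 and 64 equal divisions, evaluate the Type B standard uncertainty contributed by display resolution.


resolution = range / divisions
resolution = 584 / 64 = 9.125
u_res = resolution / (2*sqrt(3))
u_res = 9.125 / 3.4641016
u_res = 2.6342

2.6342


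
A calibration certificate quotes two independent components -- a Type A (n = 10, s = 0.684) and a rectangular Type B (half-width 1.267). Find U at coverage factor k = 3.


u_A = s / sqrt(n) = 0.684 / sqrt(10) = 0.21629979
u_B = half_width / sqrt(3) = 1.267 / sqrt(3) = 0.73150279
uc = sqrt(u_A^2 + u_B^2) = sqrt(0.21629979^2 + 0.73150279^2) = 0.76281186
U = k * uc = 3 * 0.76281186
U = 2.2884

2.2884


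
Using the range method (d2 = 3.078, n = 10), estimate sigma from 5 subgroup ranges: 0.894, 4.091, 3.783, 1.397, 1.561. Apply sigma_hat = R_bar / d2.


R_bar = (0.894 + 4.091 + 3.783 + 1.397 + 1.561) / 5
R_bar = 11.726 / 5 = 2.3452
sigma_hat = R_bar / d2 = 2.3452 / 3.078 = 0.7619

0.7619


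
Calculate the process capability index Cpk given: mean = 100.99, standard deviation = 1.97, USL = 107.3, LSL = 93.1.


Cpu = (USL - mean) / (3*sigma) = (107.3 - 100.99) / (3*1.97) = 1.0677
Cpl = (mean - LSL) / (3*sigma) = (100.99 - 93.1) / (3*1.97) = 1.3350
Cpk = min(Cpu, Cpl) = 1.0677

1.0677


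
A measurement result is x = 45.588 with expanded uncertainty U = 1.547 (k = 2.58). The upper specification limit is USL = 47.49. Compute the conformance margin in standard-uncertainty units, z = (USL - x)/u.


u = U / k = 1.547 / 2.58 = 0.5996124
margin = |USL - x| = |47.49 - 45.588| = 1.902
z = margin / u = 1.902 / 0.5996124
z = 3.1720

3.1720


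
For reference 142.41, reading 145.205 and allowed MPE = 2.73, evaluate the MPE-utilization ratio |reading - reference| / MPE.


e = indication - reference = 145.205 - 142.41 = 2.7950
|e| = 2.7950
ratio = |e| / MPE = 2.7950 / 2.73
ratio = 1.0238

1.0238


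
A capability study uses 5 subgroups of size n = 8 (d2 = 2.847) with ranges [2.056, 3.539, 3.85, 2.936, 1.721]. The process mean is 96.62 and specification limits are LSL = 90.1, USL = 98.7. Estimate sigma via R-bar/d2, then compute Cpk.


R_bar = (2.056 + 3.539 + 3.85 + 2.936 + 1.721) / 5 = 2.8204
sigma = R_bar / d2 = 2.8204 / 2.847 = 0.99065683
Cp = (USL - LSL)/(6*sigma) = (98.7 - 90.1)/(6*0.99065683) = 1.4469
Cpu = (98.7 - 96.62)/(3*0.99065683) = 0.6999
Cpl = (96.62 - 90.1)/(3*0.99065683) = 2.1938
Cpk = min(Cpu, Cpl) = 0.6999

0.6999


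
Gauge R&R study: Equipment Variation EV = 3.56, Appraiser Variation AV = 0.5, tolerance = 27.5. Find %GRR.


GRR = sqrt(EV^2 + AV^2) = sqrt(3.56^2 + 0.5^2) = 3.5949409
%GRR = GRR / tol * 100 = 3.5949409 / 27.5 * 100
%GRR = 13.0725

13.0725


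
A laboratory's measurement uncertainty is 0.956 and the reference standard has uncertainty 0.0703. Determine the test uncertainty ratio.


TUR = u_lab / u_ref
= 0.956 / 0.0703
= 13.5989

13.5989


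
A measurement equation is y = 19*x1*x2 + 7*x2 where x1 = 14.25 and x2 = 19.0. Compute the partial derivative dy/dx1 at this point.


y = 19*x1*x2 + 7*x2
dy/dx1 = 19*x2
Evaluate at x2 = 19.0: c1 = 19 * 19.0
c1 = 361.0000

361.0000


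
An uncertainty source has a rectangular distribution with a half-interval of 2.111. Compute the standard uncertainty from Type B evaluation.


u_B = half_width / sqrt(3)
u_B = 2.111 / 1.7320508
u_B = 1.2188

1.2188


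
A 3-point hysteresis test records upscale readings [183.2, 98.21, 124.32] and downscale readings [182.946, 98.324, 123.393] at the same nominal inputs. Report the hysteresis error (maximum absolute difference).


|183.2 - 182.946| = 0.2540
|98.21 - 98.324| = 0.1140
|124.32 - 123.393| = 0.9270
hysteresis = max(diffs) = 0.9270

0.9270


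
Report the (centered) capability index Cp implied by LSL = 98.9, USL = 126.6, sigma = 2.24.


Cp = (USL - LSL) / (6 * sigma)
= (126.6 - 98.9) / (6 * 2.24)
= 27.7000 / 13.4400
= 2.0610

2.0610


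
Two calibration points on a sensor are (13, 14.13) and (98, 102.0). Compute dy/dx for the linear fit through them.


slope = (y2 - y1) / (x2 - x1)
= (102.0 - 14.13) / (98 - 13)
= 87.8700 / 85
= 1.0338

1.0338


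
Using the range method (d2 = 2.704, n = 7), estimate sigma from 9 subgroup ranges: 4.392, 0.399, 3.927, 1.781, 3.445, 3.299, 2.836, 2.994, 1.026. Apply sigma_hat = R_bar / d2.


R_bar = (4.392 + 0.399 + 3.927 + 1.781 + 3.445 + 3.299 + 2.836 + 2.994 + 1.026) / 9
R_bar = 24.099 / 9 = 2.6776667
sigma_hat = R_bar / d2 = 2.6776667 / 2.704 = 0.9903

0.9903


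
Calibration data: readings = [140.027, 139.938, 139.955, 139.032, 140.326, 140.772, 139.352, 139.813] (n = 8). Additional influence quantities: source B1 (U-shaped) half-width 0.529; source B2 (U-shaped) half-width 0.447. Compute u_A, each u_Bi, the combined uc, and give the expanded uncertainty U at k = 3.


mean = (140.027 + 139.938 + 139.955 + 139.032 + 140.326 + 140.772 + 139.352 + 139.813) / 8 = 139.901875
s = sqrt(sum((x - mean)^2)/(n-1)) = 0.53768377
u_A = s / sqrt(n) = 0.53768377 / sqrt(8) = 0.19009992
u_B1 = 0.529 / sqrt(2) = 0.37405949
u_B2 = 0.447 / sqrt(2) = 0.31607673
uc = sqrt(0.19009992^2 + 0.37405949^2 + 0.31607673^2) = 0.52532179
U = k * uc = 3 * 0.52532179
U = 1.5760

1.5760


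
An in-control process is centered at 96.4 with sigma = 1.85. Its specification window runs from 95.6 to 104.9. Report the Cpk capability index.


Cpu = (USL - mean) / (3*sigma) = (104.9 - 96.4) / (3*1.85) = 1.5315
Cpl = (mean - LSL) / (3*sigma) = (96.4 - 95.6) / (3*1.85) = 0.1441
Cpk = min(Cpu, Cpl) = 0.1441

0.1441


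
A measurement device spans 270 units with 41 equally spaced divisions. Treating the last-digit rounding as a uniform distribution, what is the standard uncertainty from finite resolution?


resolution = range / divisions
resolution = 270 / 41 = 6.5853659
u_res = resolution / (2*sqrt(3))
u_res = 6.5853659 / 3.4641016
u_res = 1.9010

1.9010


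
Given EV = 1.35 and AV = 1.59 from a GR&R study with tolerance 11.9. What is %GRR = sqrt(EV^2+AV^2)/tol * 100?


GRR = sqrt(EV^2 + AV^2) = sqrt(1.35^2 + 1.59^2) = 2.0858092
%GRR = GRR / tol * 100 = 2.0858092 / 11.9 * 100
%GRR = 17.5278

17.5278


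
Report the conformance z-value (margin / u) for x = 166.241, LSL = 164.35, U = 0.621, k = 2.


u = U / k = 0.621 / 2 = 0.3105
margin = |LSL - x| = |164.35 - 166.241| = 1.891
z = margin / u = 1.891 / 0.3105
z = 6.0902

6.0902


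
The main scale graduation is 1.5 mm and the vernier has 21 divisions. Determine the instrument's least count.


LC = MSD / n_div
= 1.5 / 21
= 0.0714

0.0714


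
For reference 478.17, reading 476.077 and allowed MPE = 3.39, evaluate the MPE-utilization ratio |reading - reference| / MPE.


e = indication - reference = 476.077 - 478.17 = -2.0930
|e| = 2.0930
ratio = |e| / MPE = 2.0930 / 3.39
ratio = 0.6174

0.6174


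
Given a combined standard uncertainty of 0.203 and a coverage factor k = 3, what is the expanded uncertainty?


U = k * uc
U = 3 * 0.203
U = 0.6090

0.6090


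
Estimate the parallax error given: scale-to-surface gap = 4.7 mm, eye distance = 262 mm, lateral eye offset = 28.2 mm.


error = h * offset / d
= 4.7 * 28.2 / 262
= 0.5059

0.5059


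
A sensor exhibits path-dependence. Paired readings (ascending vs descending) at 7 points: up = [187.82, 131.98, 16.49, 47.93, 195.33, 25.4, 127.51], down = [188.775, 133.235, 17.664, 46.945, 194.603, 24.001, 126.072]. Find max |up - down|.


|187.82 - 188.775| = 0.9550
|131.98 - 133.235| = 1.2550
|16.49 - 17.664| = 1.1740
|47.93 - 46.945| = 0.9850
|195.33 - 194.603| = 0.7270
|25.4 - 24.001| = 1.3990
|127.51 - 126.072| = 1.4380
hysteresis = max(diffs) = 1.4380

1.4380


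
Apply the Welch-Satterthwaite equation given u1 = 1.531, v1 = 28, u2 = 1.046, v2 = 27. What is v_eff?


uc = sqrt(u1^2 + u2^2) = sqrt(1.531^2 + 1.046^2) = 1.8542052
v_eff = uc^4 / (u1^4/v1 + u2^4/v2)
= 1.8542052^4 / (1.531^4/28 + 1.046^4/27)
= 11.820373 / 0.24055642
v_eff = 49.1376

49.1376


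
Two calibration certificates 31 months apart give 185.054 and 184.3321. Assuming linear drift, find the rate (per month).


rate = (v2 - v1) / months
= (184.3321 - 185.054) / 31
= -0.7219 / 31
= -0.0233

-0.0233


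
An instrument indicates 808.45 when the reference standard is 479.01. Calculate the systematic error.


Systematic error = measured - true
= 808.45 - 479.01
= 329.4400

329.4400


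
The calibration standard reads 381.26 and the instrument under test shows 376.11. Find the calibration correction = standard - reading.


Correction = standard - reading
= 381.26 - 376.11
= 5.1500

5.1500


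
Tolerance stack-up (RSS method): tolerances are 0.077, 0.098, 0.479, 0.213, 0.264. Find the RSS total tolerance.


RSS = sqrt(0.077^2 + 0.098^2 + 0.479^2 + 0.213^2 + 0.264^2)
= sqrt(0.360039)
= 0.6000

0.6000


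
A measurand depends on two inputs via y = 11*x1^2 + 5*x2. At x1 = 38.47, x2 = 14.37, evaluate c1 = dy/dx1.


y = 11*x1^2 + 5*x2
dy/dx1 = 2*11*x1
Evaluate at x1 = 38.47: c1 = 22 * 38.47
c1 = 846.3400

846.3400


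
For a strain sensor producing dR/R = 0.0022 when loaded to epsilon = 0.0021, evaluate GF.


GF = (dR/R) / epsilon
= 0.0022 / 0.0021
= 1.0476

1.0476


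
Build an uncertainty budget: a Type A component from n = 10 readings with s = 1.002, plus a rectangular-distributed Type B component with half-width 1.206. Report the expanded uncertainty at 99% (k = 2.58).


u_A = s / sqrt(n) = 1.002 / sqrt(10) = 0.31686022
u_B = half_width / sqrt(3) = 1.206 / sqrt(3) = 0.69628442
uc = sqrt(u_A^2 + u_B^2) = sqrt(0.31686022^2 + 0.69628442^2) = 0.76499176
U = k * uc = 2.58 * 0.76499176
U = 1.9737

1.9737


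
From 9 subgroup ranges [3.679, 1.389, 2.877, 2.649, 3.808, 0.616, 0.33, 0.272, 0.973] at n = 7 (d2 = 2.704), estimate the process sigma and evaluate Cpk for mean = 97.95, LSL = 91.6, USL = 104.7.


R_bar = (3.679 + 1.389 + 2.877 + 2.649 + 3.808 + 0.616 + 0.33 + 0.272 + 0.973) / 9 = 1.8436667
sigma = R_bar / d2 = 1.8436667 / 2.704 = 0.6818294
Cp = (USL - LSL)/(6*sigma) = (104.7 - 91.6)/(6*0.6818294) = 3.2022
Cpu = (104.7 - 97.95)/(3*0.6818294) = 3.2999
Cpl = (97.95 - 91.6)/(3*0.6818294) = 3.1044
Cpk = min(Cpu, Cpl) = 3.1044

3.1044


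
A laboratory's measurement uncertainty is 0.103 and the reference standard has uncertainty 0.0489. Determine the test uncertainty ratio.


TUR = u_lab / u_ref
= 0.103 / 0.0489
= 2.1063

2.1063


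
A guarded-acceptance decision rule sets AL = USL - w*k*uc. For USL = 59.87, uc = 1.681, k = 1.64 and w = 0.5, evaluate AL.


U = k * uc = 1.64 * 1.681 = 2.75684
guard band g = w * U = 0.5 * 2.75684 = 1.37842
AL = USL - g = 59.87 - 1.37842
AL = 58.4916

58.4916


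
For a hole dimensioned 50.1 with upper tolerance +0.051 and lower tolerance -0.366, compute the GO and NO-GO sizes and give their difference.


GO = nominal - lower_tol (smallest hole = maximum material condition)
GO = 50.1 - 0.366 = 49.734
NO-GO = nominal + upper_tol (largest hole = least material condition)
NO-GO = 50.1 + 0.051 = 50.151
spread = NO-GO - GO = 50.151 - 49.734 = 0.4170

0.4170


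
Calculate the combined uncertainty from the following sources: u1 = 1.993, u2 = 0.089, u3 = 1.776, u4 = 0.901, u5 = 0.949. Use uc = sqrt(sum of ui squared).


uc = sqrt(1.993^2 + 0.089^2 + 1.776^2 + 0.901^2 + 0.949^2)
uc = sqrt(8.846548)
uc = 2.9743

2.9743


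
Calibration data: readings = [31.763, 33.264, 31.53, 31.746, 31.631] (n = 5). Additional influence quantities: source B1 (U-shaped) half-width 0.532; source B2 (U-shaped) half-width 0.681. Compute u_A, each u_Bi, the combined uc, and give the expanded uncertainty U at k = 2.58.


mean = (31.763 + 33.264 + 31.53 + 31.746 + 31.631) / 5 = 31.9868
s = sqrt(sum((x - mean)^2)/(n-1)) = 0.72016852
u_A = s / sqrt(n) = 0.72016852 / sqrt(5) = 0.32206915
u_B1 = 0.532 / sqrt(2) = 0.37618081
u_B2 = 0.681 / sqrt(2) = 0.48153972
uc = sqrt(0.32206915^2 + 0.37618081^2 + 0.48153972^2) = 0.69073949
U = k * uc = 2.58 * 0.69073949
U = 1.7821

1.7821


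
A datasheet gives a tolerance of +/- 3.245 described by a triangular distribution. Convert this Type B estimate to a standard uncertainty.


u_B = half_width / sqrt(6)
u_B = 3.245 / 2.4494897
u_B = 1.3248

1.3248


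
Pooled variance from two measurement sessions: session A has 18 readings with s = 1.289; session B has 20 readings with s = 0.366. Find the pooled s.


s_p = sqrt(((n1-1)*s1^2 + (n2-1)*s2^2) / (n1+n2-2))
numerator = (18-1)*1.289^2 + (20-1)*0.366^2 = 28.245857 + 2.545164 = 30.791021
denominator = 18 + 20 - 2 = 36
s_p^2 = 30.791021 / 36 = 0.85530614
s_p = sqrt(0.85530614) = 0.9248

0.9248


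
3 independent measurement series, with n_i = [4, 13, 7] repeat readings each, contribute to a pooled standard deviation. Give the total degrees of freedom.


nu = sum_i (n_i - 1)
nu = ((4 - 1) + (13 - 1) + (7 - 1))
nu = 3 + 12 + 6
nu = 21

21


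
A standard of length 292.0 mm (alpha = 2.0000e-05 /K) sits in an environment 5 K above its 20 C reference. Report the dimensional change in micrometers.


dL = L * alpha * dT
= 292.0 * 2.0000e-05 * 5
= 0.0292000 mm
dL_um = 0.0292000 * 1000 = 29.2000 um

29.2000


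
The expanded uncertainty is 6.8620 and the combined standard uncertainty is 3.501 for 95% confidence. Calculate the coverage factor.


k = U / uc
k = 6.8620 / 3.501
k = 1.96

1.96


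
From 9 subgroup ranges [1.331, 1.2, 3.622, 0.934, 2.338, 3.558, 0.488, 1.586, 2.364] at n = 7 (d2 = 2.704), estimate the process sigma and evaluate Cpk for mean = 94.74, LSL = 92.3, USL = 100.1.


R_bar = (1.331 + 1.2 + 3.622 + 0.934 + 2.338 + 3.558 + 0.488 + 1.586 + 2.364) / 9 = 1.9356667
sigma = R_bar / d2 = 1.9356667 / 2.704 = 0.71585307
Cp = (USL - LSL)/(6*sigma) = (100.1 - 92.3)/(6*0.71585307) = 1.8160
Cpu = (100.1 - 94.74)/(3*0.71585307) = 2.4959
Cpl = (94.74 - 92.3)/(3*0.71585307) = 1.1362
Cpk = min(Cpu, Cpl) = 1.1362

1.1362


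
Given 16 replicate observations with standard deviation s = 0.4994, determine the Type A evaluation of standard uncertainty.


u_A = s / sqrt(n)
u_A = 0.4994 / sqrt(16)
u_A = 0.4994 / 4
u_A = 0.1249

0.1249


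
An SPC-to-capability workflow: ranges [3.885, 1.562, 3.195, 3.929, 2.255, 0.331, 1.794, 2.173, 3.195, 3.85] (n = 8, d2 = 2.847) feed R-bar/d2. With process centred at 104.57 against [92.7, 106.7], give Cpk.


R_bar = (3.885 + 1.562 + 3.195 + 3.929 + 2.255 + 0.331 + 1.794 + 2.173 + 3.195 + 3.85) / 10 = 2.6169
sigma = R_bar / d2 = 2.6169 / 2.847 = 0.91917808
Cp = (USL - LSL)/(6*sigma) = (106.7 - 92.7)/(6*0.91917808) = 2.5385
Cpu = (106.7 - 104.57)/(3*0.91917808) = 0.7724
Cpl = (104.57 - 92.7)/(3*0.91917808) = 4.3046
Cpk = min(Cpu, Cpl) = 0.7724

0.7724


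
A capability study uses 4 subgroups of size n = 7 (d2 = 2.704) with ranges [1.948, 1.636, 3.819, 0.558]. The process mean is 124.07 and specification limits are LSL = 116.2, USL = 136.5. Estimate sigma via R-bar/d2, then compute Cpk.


R_bar = (1.948 + 1.636 + 3.819 + 0.558) / 4 = 1.99025
sigma = R_bar / d2 = 1.99025 / 2.704 = 0.7360392
Cp = (USL - LSL)/(6*sigma) = (136.5 - 116.2)/(6*0.7360392) = 4.5967
Cpu = (136.5 - 124.07)/(3*0.7360392) = 5.6292
Cpl = (124.07 - 116.2)/(3*0.7360392) = 3.5641
Cpk = min(Cpu, Cpl) = 3.5641

3.5641


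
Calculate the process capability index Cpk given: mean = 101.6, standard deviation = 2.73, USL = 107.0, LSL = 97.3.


Cpu = (USL - mean) / (3*sigma) = (107.0 - 101.6) / (3*2.73) = 0.6593
Cpl = (mean - LSL) / (3*sigma) = (101.6 - 97.3) / (3*2.73) = 0.5250
Cpk = min(Cpu, Cpl) = 0.5250

0.5250


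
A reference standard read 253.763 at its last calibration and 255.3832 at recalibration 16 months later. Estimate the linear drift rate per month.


rate = (v2 - v1) / months
= (255.3832 - 253.763) / 16
= 1.6202 / 16
= 0.1013

0.1013


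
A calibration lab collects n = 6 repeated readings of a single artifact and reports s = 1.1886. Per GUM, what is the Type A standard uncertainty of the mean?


u_A = s / sqrt(n)
u_A = 1.1886 / sqrt(6)
u_A = 1.1886 / 2.4494897
u_A = 0.4852

0.4852


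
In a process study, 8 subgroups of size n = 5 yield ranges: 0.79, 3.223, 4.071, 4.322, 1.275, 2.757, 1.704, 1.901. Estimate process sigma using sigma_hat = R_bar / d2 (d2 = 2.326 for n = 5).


R_bar = (0.79 + 3.223 + 4.071 + 4.322 + 1.275 + 2.757 + 1.704 + 1.901) / 8
R_bar = 20.043 / 8 = 2.505375
sigma_hat = R_bar / d2 = 2.505375 / 2.326 = 1.0771

1.0771


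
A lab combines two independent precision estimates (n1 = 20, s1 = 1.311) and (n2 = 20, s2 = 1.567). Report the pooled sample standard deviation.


s_p = sqrt(((n1-1)*s1^2 + (n2-1)*s2^2) / (n1+n2-2))
numerator = (20-1)*1.311^2 + (20-1)*1.567^2 = 32.655699 + 46.654291 = 79.30999
denominator = 20 + 20 - 2 = 38
s_p^2 = 79.30999 / 38 = 2.087105
s_p = sqrt(2.087105) = 1.4447

1.4447


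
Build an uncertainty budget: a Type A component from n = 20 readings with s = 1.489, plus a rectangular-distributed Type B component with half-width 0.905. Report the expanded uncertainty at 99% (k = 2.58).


u_A = s / sqrt(n) = 1.489 / sqrt(20) = 0.33295052
u_B = half_width / sqrt(3) = 0.905 / sqrt(3) = 0.52250199
uc = sqrt(u_A^2 + u_B^2) = sqrt(0.33295052^2 + 0.52250199^2) = 0.6195679
U = k * uc = 2.58 * 0.6195679
U = 1.5985

1.5985


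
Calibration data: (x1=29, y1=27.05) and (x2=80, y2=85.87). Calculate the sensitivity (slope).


slope = (y2 - y1) / (x2 - x1)
= (85.87 - 27.05) / (80 - 29)
= 58.8200 / 51
= 1.1533

1.1533


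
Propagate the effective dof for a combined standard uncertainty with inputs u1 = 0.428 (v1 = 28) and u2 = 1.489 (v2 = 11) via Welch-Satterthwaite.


uc = sqrt(u1^2 + u2^2) = sqrt(0.428^2 + 1.489^2) = 1.5492918
v_eff = uc^4 / (u1^4/v1 + u2^4/v2)
= 1.5492918^4 / (0.428^4/28 + 1.489^4/11)
= 5.7614645 / 0.44807349
v_eff = 12.8583

12.8583


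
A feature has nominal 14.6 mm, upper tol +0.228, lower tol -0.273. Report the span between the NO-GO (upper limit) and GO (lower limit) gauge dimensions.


GO = nominal - lower_tol (smallest hole = maximum material condition)
GO = 14.6 - 0.273 = 14.327
NO-GO = nominal + upper_tol (largest hole = least material condition)
NO-GO = 14.6 + 0.228 = 14.828
spread = NO-GO - GO = 14.828 - 14.327 = 0.5010

0.5010


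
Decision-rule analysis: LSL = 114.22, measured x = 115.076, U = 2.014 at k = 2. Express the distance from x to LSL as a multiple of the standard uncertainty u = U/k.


u = U / k = 2.014 / 2 = 1.007
margin = |LSL - x| = |114.22 - 115.076| = 0.856
z = margin / u = 0.856 / 1.007
z = 0.8500

0.8500


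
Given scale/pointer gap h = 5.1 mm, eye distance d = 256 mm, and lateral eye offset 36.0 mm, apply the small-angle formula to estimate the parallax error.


error = h * offset / d
= 5.1 * 36.0 / 256
= 0.7172

0.7172


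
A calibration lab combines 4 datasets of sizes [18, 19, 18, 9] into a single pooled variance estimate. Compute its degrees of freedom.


nu = sum_i (n_i - 1)
nu = ((18 - 1) + (19 - 1) + (18 - 1) + (9 - 1))
nu = 17 + 18 + 17 + 8
nu = 60

60


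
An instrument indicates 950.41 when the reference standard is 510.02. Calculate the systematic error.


Systematic error = measured - true
= 950.41 - 510.02
= 440.3900

440.3900


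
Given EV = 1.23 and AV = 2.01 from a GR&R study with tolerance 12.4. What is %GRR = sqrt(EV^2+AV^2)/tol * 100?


GRR = sqrt(EV^2 + AV^2) = sqrt(1.23^2 + 2.01^2) = 2.3564804
%GRR = GRR / tol * 100 = 2.3564804 / 12.4 * 100
%GRR = 19.0039

19.0039


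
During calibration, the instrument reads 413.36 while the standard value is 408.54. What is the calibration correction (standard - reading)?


Correction = standard - reading
= 408.54 - 413.36
= -4.8200

-4.8200


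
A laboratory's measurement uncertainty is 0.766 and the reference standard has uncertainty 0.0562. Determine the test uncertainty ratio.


TUR = u_lab / u_ref
= 0.766 / 0.0562
= 13.6299

13.6299


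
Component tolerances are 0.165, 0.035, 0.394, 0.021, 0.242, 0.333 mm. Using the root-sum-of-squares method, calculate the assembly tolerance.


RSS = sqrt(0.165^2 + 0.035^2 + 0.394^2 + 0.021^2 + 0.242^2 + 0.333^2)
= sqrt(0.35358)
= 0.5946

0.5946


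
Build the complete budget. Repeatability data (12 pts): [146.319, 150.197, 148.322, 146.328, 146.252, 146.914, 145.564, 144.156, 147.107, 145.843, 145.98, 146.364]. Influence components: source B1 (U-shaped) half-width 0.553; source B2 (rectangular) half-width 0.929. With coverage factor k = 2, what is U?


mean = (146.319 + 150.197 + 148.322 + 146.328 + 146.252 + 146.914 + 145.564 + 144.156 + 147.107 + 145.843 + 145.98 + 146.364) / 12 = 146.6121667
s = sqrt(sum((x - mean)^2)/(n-1)) = 1.4951798
u_A = s / sqrt(n) = 1.4951798 / sqrt(12) = 0.43162123
u_B1 = 0.553 / sqrt(2) = 0.39103005
u_B2 = 0.929 / sqrt(3) = 0.5363584
uc = sqrt(0.43162123^2 + 0.39103005^2 + 0.5363584^2) = 0.79175862
U = k * uc = 2 * 0.79175862
U = 1.5835

1.5835


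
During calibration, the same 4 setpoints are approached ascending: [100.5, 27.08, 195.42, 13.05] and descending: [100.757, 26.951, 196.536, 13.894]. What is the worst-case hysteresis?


|100.5 - 100.757| = 0.2570
|27.08 - 26.951| = 0.1290
|195.42 - 196.536| = 1.1160
|13.05 - 13.894| = 0.8440
hysteresis = max(diffs) = 1.1160

1.1160


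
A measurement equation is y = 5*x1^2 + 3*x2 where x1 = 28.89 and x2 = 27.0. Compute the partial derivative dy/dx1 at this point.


y = 5*x1^2 + 3*x2
dy/dx1 = 2*5*x1
Evaluate at x1 = 28.89: c1 = 10 * 28.89
c1 = 288.9000

288.9000


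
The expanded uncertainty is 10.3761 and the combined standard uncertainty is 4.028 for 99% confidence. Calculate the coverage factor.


k = U / uc
k = 10.3761 / 4.028
k = 2.576

2.576


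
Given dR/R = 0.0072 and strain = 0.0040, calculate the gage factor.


GF = (dR/R) / epsilon
= 0.0072 / 0.0040
= 1.8000

1.8000


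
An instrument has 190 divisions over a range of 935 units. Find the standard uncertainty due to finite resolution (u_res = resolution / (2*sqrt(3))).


resolution = range / divisions
resolution = 935 / 190 = 4.9210526
u_res = resolution / (2*sqrt(3))
u_res = 4.9210526 / 3.4641016
u_res = 1.4206

1.4206


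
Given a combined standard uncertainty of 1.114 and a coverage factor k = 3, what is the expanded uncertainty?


U = k * uc
U = 3 * 1.114
U = 3.3420

3.3420


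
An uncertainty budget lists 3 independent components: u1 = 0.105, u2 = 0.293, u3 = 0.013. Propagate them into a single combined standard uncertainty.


uc = sqrt(0.105^2 + 0.293^2 + 0.013^2)
uc = sqrt(0.097043)
uc = 0.3115

0.3115


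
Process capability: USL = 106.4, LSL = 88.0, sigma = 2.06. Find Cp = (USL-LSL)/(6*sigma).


Cp = (USL - LSL) / (6 * sigma)
= (106.4 - 88.0) / (6 * 2.06)
= 18.4000 / 12.3600
= 1.4887

1.4887


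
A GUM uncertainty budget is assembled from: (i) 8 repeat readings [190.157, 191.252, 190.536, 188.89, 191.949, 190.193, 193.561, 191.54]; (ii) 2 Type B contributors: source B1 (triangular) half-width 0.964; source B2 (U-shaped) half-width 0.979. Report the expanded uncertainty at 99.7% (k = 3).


mean = (190.157 + 191.252 + 190.536 + 188.89 + 191.949 + 190.193 + 193.561 + 191.54) / 8 = 191.00975
s = sqrt(sum((x - mean)^2)/(n-1)) = 1.4062595
u_A = s / sqrt(n) = 1.4062595 / sqrt(8) = 0.49718781
u_B1 = 0.964 / sqrt(6) = 0.39355135
u_B2 = 0.979 / sqrt(2) = 0.69225754
uc = sqrt(0.49718781^2 + 0.39355135^2 + 0.69225754^2) = 0.9387752
U = k * uc = 3 * 0.9387752
U = 2.8163

2.8163


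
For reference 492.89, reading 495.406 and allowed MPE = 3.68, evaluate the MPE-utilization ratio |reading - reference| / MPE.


e = indication - reference = 495.406 - 492.89 = 2.5160
|e| = 2.5160
ratio = |e| / MPE = 2.5160 / 3.68
ratio = 0.6837

0.6837


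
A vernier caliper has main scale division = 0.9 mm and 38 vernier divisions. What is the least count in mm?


LC = MSD / n_div
= 0.9 / 38
= 0.0237

0.0237


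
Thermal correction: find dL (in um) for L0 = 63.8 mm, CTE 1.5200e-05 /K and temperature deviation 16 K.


dL = L * alpha * dT
= 63.8 * 1.5200e-05 * 16
= 0.0155162 mm
dL_um = 0.0155162 * 1000 = 15.5162 um

15.5162


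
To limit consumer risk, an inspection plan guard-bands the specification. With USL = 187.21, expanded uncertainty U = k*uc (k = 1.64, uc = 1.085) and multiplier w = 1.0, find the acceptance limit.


U = k * uc = 1.64 * 1.085 = 1.7794
guard band g = w * U = 1.0 * 1.7794 = 1.7794
AL = USL - g = 187.21 - 1.7794
AL = 185.4306

185.4306


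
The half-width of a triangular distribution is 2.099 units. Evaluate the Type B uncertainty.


u_B = half_width / sqrt(6)
u_B = 2.099 / 2.4494897
u_B = 0.8569

0.8569


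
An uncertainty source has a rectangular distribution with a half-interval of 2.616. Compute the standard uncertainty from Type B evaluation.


u_B = half_width / sqrt(3)
u_B = 2.616 / 1.7320508
u_B = 1.5103

1.5103


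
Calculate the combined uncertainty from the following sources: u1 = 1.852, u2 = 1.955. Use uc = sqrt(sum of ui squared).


uc = sqrt(1.852^2 + 1.955^2)
uc = sqrt(7.251929)
uc = 2.6929

2.6929


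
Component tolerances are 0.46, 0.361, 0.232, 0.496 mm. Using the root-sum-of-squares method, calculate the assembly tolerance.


RSS = sqrt(0.46^2 + 0.361^2 + 0.232^2 + 0.496^2)
= sqrt(0.641761)
= 0.8011

0.8011


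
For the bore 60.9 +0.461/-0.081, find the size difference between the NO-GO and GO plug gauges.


GO = nominal - lower_tol (smallest hole = maximum material condition)
GO = 60.9 - 0.081 = 60.819
NO-GO = nominal + upper_tol (largest hole = least material condition)
NO-GO = 60.9 + 0.461 = 61.361
spread = NO-GO - GO = 61.361 - 60.819 = 0.5420

0.5420


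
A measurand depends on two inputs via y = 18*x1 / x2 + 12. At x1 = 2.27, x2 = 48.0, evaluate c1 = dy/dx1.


y = 18*x1 / x2 + 12
dy/dx1 = 18/x2
Evaluate at x2 = 48.0: c1 = 18 / 48.0
c1 = 0.3750

0.3750


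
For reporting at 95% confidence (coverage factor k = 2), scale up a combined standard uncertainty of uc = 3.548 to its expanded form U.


U = k * uc
U = 2 * 3.548
U = 7.0960

7.0960


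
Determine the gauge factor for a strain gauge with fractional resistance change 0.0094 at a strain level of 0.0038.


GF = (dR/R) / epsilon
= 0.0094 / 0.0038
= 2.4737

2.4737


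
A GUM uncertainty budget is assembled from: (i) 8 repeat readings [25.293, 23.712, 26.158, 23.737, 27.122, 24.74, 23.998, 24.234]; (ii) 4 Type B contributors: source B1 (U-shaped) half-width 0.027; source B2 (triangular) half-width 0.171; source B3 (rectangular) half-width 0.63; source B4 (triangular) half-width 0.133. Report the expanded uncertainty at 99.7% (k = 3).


mean = (25.293 + 23.712 + 26.158 + 23.737 + 27.122 + 24.74 + 23.998 + 24.234) / 8 = 24.87425
s = sqrt(sum((x - mean)^2)/(n-1)) = 1.2372588
u_A = s / sqrt(n) = 1.2372588 / sqrt(8) = 0.43743704
u_B1 = 0.027 / sqrt(2) = 0.019091883
u_B2 = 0.171 / sqrt(6) = 0.069810458
u_B3 = 0.63 / sqrt(3) = 0.36373067
u_B4 = 0.133 / sqrt(6) = 0.054297023
uc = sqrt(0.43743704^2 + 0.019091883^2 + 0.069810458^2 + 0.36373067^2 + 0.054297023^2) = 0.57605324
U = k * uc = 3 * 0.57605324
U = 1.7282

1.7282


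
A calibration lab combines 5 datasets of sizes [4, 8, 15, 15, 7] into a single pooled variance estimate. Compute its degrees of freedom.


nu = sum_i (n_i - 1)
nu = ((4 - 1) + (8 - 1) + (15 - 1) + (15 - 1) + (7 - 1))
nu = 3 + 7 + 14 + 14 + 6
nu = 44

44


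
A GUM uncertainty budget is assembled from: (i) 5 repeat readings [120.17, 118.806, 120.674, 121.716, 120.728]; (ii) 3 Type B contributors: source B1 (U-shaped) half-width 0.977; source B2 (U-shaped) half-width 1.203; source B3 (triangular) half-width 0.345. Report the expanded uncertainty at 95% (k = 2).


mean = (120.17 + 118.806 + 120.674 + 121.716 + 120.728) / 5 = 120.4188
s = sqrt(sum((x - mean)^2)/(n-1)) = 1.0614241
u_A = s / sqrt(n) = 1.0614241 / sqrt(5) = 0.47468329
u_B1 = 0.977 / sqrt(2) = 0.69084333
u_B2 = 1.203 / sqrt(2) = 0.85064946
u_B3 = 0.345 / sqrt(6) = 0.14084566
uc = sqrt(0.47468329^2 + 0.69084333^2 + 0.85064946^2 + 0.14084566^2) = 1.2025102
U = k * uc = 2 * 1.2025102
U = 2.4050

2.4050
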